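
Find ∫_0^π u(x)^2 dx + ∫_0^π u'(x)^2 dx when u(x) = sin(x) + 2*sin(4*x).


||u||_{H^1(0,π)}^2 = 35*π

u'(x) = cos(x) + 8*cos(4*x).
Expand u² and (u')² and integrate term by term on (0, π), using: for integers n ≥ 1, ∫_0^π sin²(nx) dx = ∫_0^π cos²(nx) dx = π/2; for n ≠ n', ∫_0^π sin(nx)sin(n'x) dx = ∫_0^π cos(nx)cos(n'x) dx = 0; and by product-to-sum, ∫_0^π sin(nx)cos(n'x) dx = ½∫_0^π [sin((n+n')x) + sin((n−n')x)] dx, which is 0 when n+n' is even and 2n/(n²−n'²) when n+n' is odd (it need not vanish on (0, π)).
  u² squared terms: (2)²·∫sin(4x)² dx = 4·π/2 = 2*π;  (1)²·∫sin(x)² dx = 1·π/2 = π/2.
  u² cross terms: 2·(2)·(1)·∫sin(4x)·sin(x) dx = 4·(0) = 0.
  So ∫_0^π u² dx = 2*π + π/2 + 0 = 5*π/2.
  (u')² squared terms: (8)²·∫cos(4x)² dx = 64·π/2 = 32*π;  (1)²·∫cos(x)² dx = 1·π/2 = π/2.
  (u')² cross terms: 2·(8)·(1)·∫cos(4x)·cos(x) dx = 16·(0) = 0.
  So ∫_0^π (u')² dx = 32*π + π/2 + 0 = 65*π/2.
||u||_{H^1}^2 = (5*π/2) + (65*π/2) = 35*π.


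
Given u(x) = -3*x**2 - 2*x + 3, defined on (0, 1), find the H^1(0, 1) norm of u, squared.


||u||_{H^1}^2 = 467/15

The H^1 norm (squared) on an interval (0, L) is
  ||u||_{H^1}^2 = ∫_0^L u(x)^2 dx + ∫_0^L u'(x)^2 dx.
Compute u'(x) = -6*x - 2.
Then u(x)^2 = 9*x**4 + 12*x**3 - 14*x**2 - 12*x + 9 and u'(x)^2 = 36*x**2 + 24*x + 4.
Integrate each monomial from 0 to 1 using ∫_0^1 c·x^n dx = c·1^(n+1)/(n+1):
  ∫_0^1 u(x)^2 dx = ∫_0^1 (9*x^4 + 12*x^3 - 14*x^2 - 12*x + 9) dx. Term by term:
    ∫_0^1 9*x^4 dx = 9/5;  ∫_0^1 12*x^3 dx = 3;  ∫_0^1 -14*x^2 dx = -14/3;
    ∫_0^1 -12*x dx = -6;  ∫_0^1 9 dx = 9.
  Sum: 9/5 + 3 − 14/3 − 6 + 9 = 47/15.
  ∫_0^1 u'(x)^2 dx = ∫_0^1 (36*x^2 + 24*x + 4) dx. Term by term:
    ∫_0^1 36*x^2 dx = 12;  ∫_0^1 24*x dx = 12;  ∫_0^1 4 dx = 4.
  Sum: 12 + 12 + 4 = 28.
Adding: ||u||_{H^1}^2 = 47/15 + 28 = 467/15.


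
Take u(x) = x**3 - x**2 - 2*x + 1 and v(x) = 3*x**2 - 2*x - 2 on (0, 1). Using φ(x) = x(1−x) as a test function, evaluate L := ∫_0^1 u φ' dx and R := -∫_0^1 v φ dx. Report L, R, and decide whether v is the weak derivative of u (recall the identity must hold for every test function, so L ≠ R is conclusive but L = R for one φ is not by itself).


LHS = 7/20, RHS = 7/20. Yes, v = u' weakly.

u(x) = x**3 - x**2 - 2*x + 1, classical derivative u'(x) = 3*x**2 - 2*x - 2.
φ(x) = x(1−x), so φ'(x) = 1 - 2*x.
Note φ(0) = φ(1) = 0, so the boundary term u·φ vanishes.
LHS = ∫_0^1 u(x) φ'(x) dx = ∫_0^1 (-2*x^4 + 3*x^3 + 3*x^2 - 4*x + 1) dx. Term by term:
  ∫_0^1 -2*x^4 dx = -2/5;  ∫_0^1 3*x^3 dx = 3/4;  ∫_0^1 3*x^2 dx = 1;
  ∫_0^1 -4*x dx = -2;  ∫_0^1 1 dx = 1.
Sum: -2/5 + 3/4 + 1 − 2 + 1 = 7/20.
So LHS = 7/20.
∫_0^1 v(x) φ(x) dx = ∫_0^1 (-3*x^4 + 5*x^3 - 2*x) dx. Term by term:
  ∫_0^1 -3*x^4 dx = -3/5;  ∫_0^1 5*x^3 dx = 5/4;  ∫_0^1 -2*x dx = -1.
Sum: -3/5 + 5/4 − 1 = -7/20.
So RHS = -∫_0^1 v(x) φ(x) dx = 7/20.
LHS = RHS, so the identity holds for this test φ.
Moreover u is smooth here and v(x) = u'(x) = 3*x**2 - 2*x - 2 pointwise, so the identity holds for every test function. Hence v is the weak derivative of u.


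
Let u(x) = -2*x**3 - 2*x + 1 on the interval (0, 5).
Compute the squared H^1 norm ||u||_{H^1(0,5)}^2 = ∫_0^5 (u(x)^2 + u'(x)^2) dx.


||u||_{H^1}^2 = 1525850/21

The H^1 norm (squared) on an interval (0, L) is
  ||u||_{H^1}^2 = ∫_0^L u(x)^2 dx + ∫_0^L u'(x)^2 dx.
Compute u'(x) = -6*x**2 - 2.
Then u(x)^2 = 4*x**6 + 8*x**4 - 4*x**3 + 4*x**2 - 4*x + 1 and u'(x)^2 = 36*x**4 + 24*x**2 + 4.
Integrate each monomial from 0 to 5 using ∫_0^5 c·x^n dx = c·5^(n+1)/(n+1):
  ∫_0^5 u(x)^2 dx = ∫_0^5 (4*x^6 + 8*x^4 - 4*x^3 + 4*x^2 - 4*x + 1) dx. Term by term:
    ∫_0^5 4*x^6 dx = 312500/7;  ∫_0^5 8*x^4 dx = 5000;  ∫_0^5 -4*x^3 dx = -625;
    ∫_0^5 4*x^2 dx = 500/3;  ∫_0^5 -4*x dx = -50;  ∫_0^5 1 dx = 5.
  Sum: 312500/7 + 5000 − 625 + 500/3 − 50 + 5 = 1031930/21.
  ∫_0^5 u'(x)^2 dx = ∫_0^5 (36*x^4 + 24*x^2 + 4) dx. Term by term:
    ∫_0^5 36*x^4 dx = 22500;  ∫_0^5 24*x^2 dx = 1000;  ∫_0^5 4 dx = 20.
  Sum: 22500 + 1000 + 20 = 23520.
Adding: ||u||_{H^1}^2 = 1031930/21 + 23520 = 1525850/21.


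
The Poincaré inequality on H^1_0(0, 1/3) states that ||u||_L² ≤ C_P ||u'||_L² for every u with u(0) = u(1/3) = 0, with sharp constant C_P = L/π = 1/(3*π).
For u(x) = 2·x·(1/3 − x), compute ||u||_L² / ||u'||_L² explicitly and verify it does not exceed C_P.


||u||_L² / ||u'||_L² = sqrt(10)/30 < C_P = 1/(3*π).

u(x) = 2·x·(1/3 − x), so u'(x) = 2/3 - 4*x.
u(x) = 2·x·(1/3 − x) vanishes at x = 0 and x = 1/3, so u ∈ H^1_0(0, 1/3). Differentiate via the product rule and integrate the resulting polynomials term by term.
  ∫_0^1/3 u² dx = ∫_0^1/3 (4*x^4 - 8*x^3/3 + 4*x^2/9) dx. Term by term:
    ∫_0^1/3 4*x^4 dx = 4/1215;  ∫_0^1/3 -8*x^3/3 dx = -2/243;  ∫_0^1/3 4*x^2/9 dx = 4/729.
  Sum: 4/1215 − 2/243 + 4/729 = 2/3645.
  ∫_0^1/3 (u')² dx = ∫_0^1/3 (16*x^2 - 16*x/3 + 4/9) dx. Term by term:
    ∫_0^1/3 16*x^2 dx = 16/81;  ∫_0^1/3 -16*x/3 dx = -8/27;  ∫_0^1/3 4/9 dx = 4/27.
  Sum: 16/81 − 8/27 + 4/27 = 4/81.
∫_0^1/3 u² dx = 2/3645, so ||u||_L² = sqrt(10)/135.
∫_0^1/3 (u')² dx = 4/81, so ||u'||_L² = 2/9.
Ratio ||u||_L² / ||u'||_L² = sqrt(10)/30.
Sharp Poincaré constant on H^1_0(0, 1/3) is C_P = L/π = 1/(3*π), achieved by sin(3*π·x).
A polynomial bump cannot attain the sharp Poincaré constant (only the first sine eigenfunction does), so the ratio is strictly less than C_P, consistent with ||u||_L² ≤ C_P ||u'||_L².


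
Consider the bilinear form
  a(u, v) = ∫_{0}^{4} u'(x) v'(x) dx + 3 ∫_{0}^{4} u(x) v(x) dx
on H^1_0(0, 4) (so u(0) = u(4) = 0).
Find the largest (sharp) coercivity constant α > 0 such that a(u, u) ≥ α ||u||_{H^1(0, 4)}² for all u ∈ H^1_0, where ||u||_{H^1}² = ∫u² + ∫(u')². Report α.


α = 1

Coercivity of a(·,·) on H^1_0(0, 4) means a(u, u) ≥ α ||u||_{H^1}² for every u ∈ H^1_0.
The interval has length L = 4, and Poincaré/coercivity depend only on L. Here a(u, u) = ∫(u')² + (3)·∫u².
Here c = 3 ≥ 1, so a(u,u) = ∫(u')² + c∫u² ≥ ∫(u')² + ∫u² = ||u||_{H^1}², i.e. α = 1 works. No larger α is possible: a(u,u) ≥ α||u||_{H^1}² means (1−α)∫(u')² ≥ (α−c)∫u², and for the modes u_n = sin(nπ(x−x₀)/L) (x₀ the left endpoint) one has ∫u_n²/∫(u_n')² = (L/(nπ))² → 0, so a(u_n,u_n)/||u_n||_{H^1}² → 1. Hence the optimal constant is α = 1.
Therefore α = 1.


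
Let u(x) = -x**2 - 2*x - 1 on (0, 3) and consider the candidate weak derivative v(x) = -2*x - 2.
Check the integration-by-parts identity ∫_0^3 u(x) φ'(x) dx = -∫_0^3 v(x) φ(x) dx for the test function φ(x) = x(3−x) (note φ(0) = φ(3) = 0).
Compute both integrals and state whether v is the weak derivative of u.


LHS = 45/2, RHS = 45/2. Yes, v = u' weakly.

u(x) = -x**2 - 2*x - 1, classical derivative u'(x) = -2*x - 2.
φ(x) = x(3−x), so φ'(x) = 3 - 2*x.
Note φ(0) = φ(3) = 0, so the boundary term u·φ vanishes.
LHS = ∫_0^3 u(x) φ'(x) dx = ∫_0^3 (2*x^3 + x^2 - 4*x - 3) dx. Term by term:
  ∫_0^3 2*x^3 dx = 81/2;  ∫_0^3 x^2 dx = 9;  ∫_0^3 -4*x dx = -18;
  ∫_0^3 -3 dx = -9.
Sum: 81/2 + 9 − 18 − 9 = 45/2.
So LHS = 45/2.
∫_0^3 v(x) φ(x) dx = ∫_0^3 (2*x^3 - 4*x^2 - 6*x) dx. Term by term:
  ∫_0^3 2*x^3 dx = 81/2;  ∫_0^3 -4*x^2 dx = -36;  ∫_0^3 -6*x dx = -27.
Sum: 81/2 − 36 − 27 = -45/2.
So RHS = -∫_0^3 v(x) φ(x) dx = 45/2.
LHS = RHS, so the identity holds for this test φ.
Moreover u is smooth here and v(x) = u'(x) = -2*x - 2 pointwise, so the identity holds for every test function. Hence v is the weak derivative of u.


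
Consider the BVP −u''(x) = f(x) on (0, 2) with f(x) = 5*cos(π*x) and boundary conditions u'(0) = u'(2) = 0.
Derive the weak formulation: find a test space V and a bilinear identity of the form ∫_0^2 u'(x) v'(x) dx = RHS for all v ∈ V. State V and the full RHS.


V = H^1(0, 2) (no boundary constraint on v; u is determined up to an additive constant); weak form: ∫_0^2 u'v' dx = ∫_0^2 (5*cos(π*x)) v dx for all v ∈ V.

Multiply both sides by a test function v and integrate from 0 to 2:
  ∫_0^2 −u''(x) v(x) dx = ∫_0^2 f(x) v(x) dx.
Integrate the LHS by parts once:
  ∫_0^2 −u'' v dx = −[u'(x) v(x)]_0^2 + ∫_0^2 u'(x) v'(x) dx.
Thus ∫_0^2 u'(x) v'(x) dx = ∫_0^2 f(x) v(x) dx + [u'(x) v(x)]_0^2.
Choose V so that boundary terms are either known or forced to vanish.
u has homogeneous Neumann: u'(0) = u'(2) = 0. So [u' v]_0^2 = 0·v(2) − 0·v(0) = 0 for any v; take V = H^1(0, 2).
Weak formulation: find u (satisfying any essential BC) such that ∫_0^2 u'(x) v'(x) dx = ∫_0^2 f v dx for all v ∈ V (homogeneous Neumann, so boundary terms vanish).
Substituting f(x) = 5*cos(π*x), the right-hand side is ∫_0^2 (5*cos(π*x)) v dx.
Compatibility check (pure Neumann): taking v ≡ 1 ∈ V gives 0 = ∫_0^2 f dx + (0) − (0), i.e. ∫_0^2 f dx must equal u'(0) − u'(2) = 0. Indeed ∫_0^2 (5*cos(π*x)) dx = 0, so the data are compatible. The solution is then unique only up to an additive constant (fix it e.g. by requiring ∫_0^2 u dx = 0).


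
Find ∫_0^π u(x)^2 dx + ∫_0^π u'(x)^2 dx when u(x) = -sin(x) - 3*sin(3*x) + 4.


||u||_{H^1(0,π)}^2 = -32 + 62*π

u'(x) = -cos(x) - 9*cos(3*x).
Expand u² and (u')² and integrate term by term on (0, π), using: for integers n ≥ 1, ∫_0^π sin²(nx) dx = ∫_0^π cos²(nx) dx = π/2; for n ≠ n', ∫_0^π sin(nx)sin(n'x) dx = ∫_0^π cos(nx)cos(n'x) dx = 0; and by product-to-sum, ∫_0^π sin(nx)cos(n'x) dx = ½∫_0^π [sin((n+n')x) + sin((n−n')x)] dx, which is 0 when n+n' is even and 2n/(n²−n'²) when n+n' is odd (it need not vanish on (0, π)). For the constant mode: ∫_0^π 1 dx = π, ∫_0^π cos(nx) dx = 0, ∫_0^π sin(nx) dx = (1−(−1)^n)/n.
  u² squared terms: (4)²·∫1 dx = 16·π = 16*π;  (-1)²·∫sin(x)² dx = 1·π/2 = π/2;  (-3)²·∫sin(3x)² dx = 9·π/2 = 9*π/2.
  u² cross terms: 2·(4)·(-1)·∫1·sin(x) dx = -8·(2) = -16;  2·(4)·(-3)·∫1·sin(3x) dx = -24·(2/3) = -16;  2·(-1)·(-3)·∫sin(x)·sin(3x) dx = 6·(0) = 0.
  So ∫_0^π u² dx = 16*π + π/2 + 9*π/2 − 16 − 16 + 0 = -32 + 21*π.
  (u')² squared terms: (-1)²·∫cos(x)² dx = 1·π/2 = π/2;  (-9)²·∫cos(3x)² dx = 81·π/2 = 81*π/2.
  (u')² cross terms: 2·(-1)·(-9)·∫cos(x)·cos(3x) dx = 18·(0) = 0.
  So ∫_0^π (u')² dx = π/2 + 81*π/2 + 0 = 41*π.
||u||_{H^1}^2 = (-32 + 21*π) + (41*π) = -32 + 62*π.


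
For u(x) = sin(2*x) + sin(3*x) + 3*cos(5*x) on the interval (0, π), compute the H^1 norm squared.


||u||_{H^1(0,π)}^2 = -208/7 + 249*π/2

u'(x) = -15*sin(5*x) + 2*cos(2*x) + 3*cos(3*x).
Expand u² and (u')² and integrate term by term on (0, π), using: for integers n ≥ 1, ∫_0^π sin²(nx) dx = ∫_0^π cos²(nx) dx = π/2; for n ≠ n', ∫_0^π sin(nx)sin(n'x) dx = ∫_0^π cos(nx)cos(n'x) dx = 0; and by product-to-sum, ∫_0^π sin(nx)cos(n'x) dx = ½∫_0^π [sin((n+n')x) + sin((n−n')x)] dx, which is 0 when n+n' is even and 2n/(n²−n'²) when n+n' is odd (it need not vanish on (0, π)).
  u² squared terms: (3)²·∫cos(5x)² dx = 9·π/2 = 9*π/2;  (1)²·∫sin(2x)² dx = 1·π/2 = π/2;  (1)²·∫sin(3x)² dx = 1·π/2 = π/2.
  u² cross terms: 2·(3)·(1)·∫cos(5x)·sin(2x) dx = 6·(-4/21) = -8/7;  2·(3)·(1)·∫cos(5x)·sin(3x) dx = 6·(0) = 0;  2·(1)·(1)·∫sin(2x)·sin(3x) dx = 2·(0) = 0.
  So ∫_0^π u² dx = 9*π/2 + π/2 + π/2 − 8/7 + 0 + 0 = -8/7 + 11*π/2.
  (u')² squared terms: (-15)²·∫sin(5x)² dx = 225·π/2 = 225*π/2;  (2)²·∫cos(2x)² dx = 4·π/2 = 2*π;  (3)²·∫cos(3x)² dx = 9·π/2 = 9*π/2.
  (u')² cross terms: 2·(-15)·(2)·∫sin(5x)·cos(2x) dx = -60·(10/21) = -200/7;  2·(-15)·(3)·∫sin(5x)·cos(3x) dx = -90·(0) = 0;  2·(2)·(3)·∫cos(2x)·cos(3x) dx = 12·(0) = 0.
  So ∫_0^π (u')² dx = 225*π/2 + 2*π + 9*π/2 − 200/7 + 0 + 0 = -200/7 + 119*π.
||u||_{H^1}^2 = (-8/7 + 11*π/2) + (-200/7 + 119*π) = -208/7 + 249*π/2.


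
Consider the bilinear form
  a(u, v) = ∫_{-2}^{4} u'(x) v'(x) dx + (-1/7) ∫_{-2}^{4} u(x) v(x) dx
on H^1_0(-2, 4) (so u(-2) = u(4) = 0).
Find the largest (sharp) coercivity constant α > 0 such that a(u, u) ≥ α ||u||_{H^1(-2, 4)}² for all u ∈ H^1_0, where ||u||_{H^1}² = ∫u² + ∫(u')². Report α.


α = (-36/7 + π^2)/(π^2 + 36)

Coercivity of a(·,·) on H^1_0(-2, 4) means a(u, u) ≥ α ||u||_{H^1}² for every u ∈ H^1_0.
The interval has length L = 6, and Poincaré/coercivity depend only on L. Here a(u, u) = ∫(u')² + (-1/7)·∫u².
Here c = -1/7 < 0 with |c| < (π/L)² = π^2/36, so coercivity still holds. The condition a(u,u) ≥ α||u||_{H^1}² reads (1−α)∫(u')² ≥ (α−c)∫u². Any admissible α is ≤ 1 (rapidly oscillating u have ∫u²/∫(u')² → 0), and α = 1 would force 0 ≥ (1−c)∫u², impossible since c < 1; so 1−α > 0. By the sharp Poincaré inequality on H^1_0 of an interval of length L, ∫(u')² ≥ (π/L)²∫u² with equality for the first sine mode sin(π(x−x₀)/L) (x₀ the left endpoint), so the inequality holds for all u iff (1−α)(π/L)² ≥ α − c, i.e. α ≤ ((π/L)² + c)/((π/L)² + 1) = (1 + c(L/π)²)/(1 + (L/π)²). (Direct route, valid since c ≤ 0: Poincaré gives c∫u² ≥ c(L/π)²∫(u')², so a(u,u) ≥ (1 + c(L/π)²)∫(u')², while ||u||_{H^1}² ≤ (1 + (L/π)²)∫(u')²; dividing yields the same α.) With (π/L)² = π^2/36 and c = -1/7, the largest admissible constant is α = ((π/L)² + c)/((π/L)² + 1).
Simplifying, α = (-36/7 + π^2)/(π^2 + 36).


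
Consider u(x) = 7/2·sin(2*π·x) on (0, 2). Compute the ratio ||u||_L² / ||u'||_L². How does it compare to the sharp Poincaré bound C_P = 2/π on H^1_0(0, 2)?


||u||_L² / ||u'||_L² = 1/(2*π) < C_P = 2/π.

u(x) = 7/2·sin(2*π·x), so u'(x) = 7*π*cos(2*π*x).
Writing u(x) = A·sin(kπx/L) with A = 7/2 and k = 4, use ∫_0^L sin²(kπx/L) dx = L/2 and ∫_0^L cos²(kπx/L) dx = L/2.
u² = 49/4·sin²(2*π·x) and (u')² = 49*π^2·cos²(2*π·x), and each of sin², cos² integrates to L/2 = 1 over (0, 2).
∫_0^2 u² dx = 49/4, so ||u||_L² = 7/2.
∫_0^2 (u')² dx = 49*π^2, so ||u'||_L² = 7*π.
Ratio ||u||_L² / ||u'||_L² = 1/(2*π).
Sharp Poincaré constant on H^1_0(0, 2) is C_P = L/π = 2/π, achieved by sin(π/2·x).
This is the k = 4 harmonic; the ratio L/(kπ) is strictly less than C_P = L/π, consistent with the sharp inequality ||u||_L² ≤ C_P ||u'||_L².


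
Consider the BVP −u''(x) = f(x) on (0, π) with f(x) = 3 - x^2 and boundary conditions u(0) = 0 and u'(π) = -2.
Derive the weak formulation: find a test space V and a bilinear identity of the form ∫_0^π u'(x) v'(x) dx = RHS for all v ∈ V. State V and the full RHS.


V = {v ∈ H^1(0, π) : v(0) = 0} (test functions vanish at x = 0 where u is specified); weak form: ∫_0^π u'v' dx = ∫_0^π (3 - x^2) v dx − 2·v(π) for all v ∈ V.

Multiply both sides by a test function v and integrate from 0 to π:
  ∫_0^π −u''(x) v(x) dx = ∫_0^π f(x) v(x) dx.
Integrate the LHS by parts once:
  ∫_0^π −u'' v dx = −[u'(x) v(x)]_0^π + ∫_0^π u'(x) v'(x) dx.
Thus ∫_0^π u'(x) v'(x) dx = ∫_0^π f(x) v(x) dx + [u'(x) v(x)]_0^π.
Choose V so that boundary terms are either known or forced to vanish.
Mixed BC: u(0) = 0 (Dirichlet) and u'(π) = -2 (Neumann). Define V = {v ∈ H^1(0, π) : v(0) = 0}. Then [u' v]_0^π = u'(π)·v(π) − u'(0)·0 = − 2·v(π).
Weak formulation: find u (satisfying any essential BC) such that ∫_0^π u'(x) v'(x) dx = ∫_0^π f v dx − 2·v(π) for all v ∈ V (Dirichlet at 0 absorbed into V; Neumann datum at x = π contributes the boundary term).
Substituting f(x) = 3 - x^2, the right-hand side is ∫_0^π (3 - x^2) v dx − 2·v(π).


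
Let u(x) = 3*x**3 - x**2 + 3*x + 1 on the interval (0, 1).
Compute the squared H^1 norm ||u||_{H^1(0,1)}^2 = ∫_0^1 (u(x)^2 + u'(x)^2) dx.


||u||_{H^1}^2 = 839/21

The H^1 norm (squared) on an interval (0, L) is
  ||u||_{H^1}^2 = ∫_0^L u(x)^2 dx + ∫_0^L u'(x)^2 dx.
Compute u'(x) = 9*x**2 - 2*x + 3.
Then u(x)^2 = 9*x**6 - 6*x**5 + 19*x**4 + 7*x**2 + 6*x + 1 and u'(x)^2 = 81*x**4 - 36*x**3 + 58*x**2 - 12*x + 9.
Integrate each monomial from 0 to 1 using ∫_0^1 c·x^n dx = c·1^(n+1)/(n+1):
  ∫_0^1 u(x)^2 dx = ∫_0^1 (9*x^6 - 6*x^5 + 19*x^4 + 7*x^2 + 6*x + 1) dx. Term by term:
    ∫_0^1 9*x^6 dx = 9/7;  ∫_0^1 -6*x^5 dx = -1;  ∫_0^1 19*x^4 dx = 19/5;
    ∫_0^1 7*x^2 dx = 7/3;  ∫_0^1 6*x dx = 3;  ∫_0^1 1 dx = 1.
  Sum: 9/7 − 1 + 19/5 + 7/3 + 3 + 1 = 1094/105.
  ∫_0^1 u'(x)^2 dx = ∫_0^1 (81*x^4 - 36*x^3 + 58*x^2 - 12*x + 9) dx. Term by term:
    ∫_0^1 81*x^4 dx = 81/5;  ∫_0^1 -36*x^3 dx = -9;  ∫_0^1 58*x^2 dx = 58/3;
    ∫_0^1 -12*x dx = -6;  ∫_0^1 9 dx = 9.
  Sum: 81/5 − 9 + 58/3 − 6 + 9 = 443/15.
Adding: ||u||_{H^1}^2 = 1094/105 + 443/15 = 839/21.


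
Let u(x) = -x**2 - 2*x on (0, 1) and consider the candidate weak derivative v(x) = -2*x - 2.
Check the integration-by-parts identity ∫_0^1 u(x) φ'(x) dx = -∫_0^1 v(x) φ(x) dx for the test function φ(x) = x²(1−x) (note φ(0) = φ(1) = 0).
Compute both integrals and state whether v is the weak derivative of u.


LHS = 4/15, RHS = 4/15. Yes, v = u' weakly.

u(x) = -x**2 - 2*x, classical derivative u'(x) = -2*x - 2.
φ(x) = x²(1−x), so φ'(x) = x*(2 - 3*x).
Note φ(0) = φ(1) = 0, so the boundary term u·φ vanishes.
LHS = ∫_0^1 u(x) φ'(x) dx = ∫_0^1 (3*x^4 + 4*x^3 - 4*x^2) dx. Term by term:
  ∫_0^1 3*x^4 dx = 3/5;  ∫_0^1 4*x^3 dx = 1;  ∫_0^1 -4*x^2 dx = -4/3.
Sum: 3/5 + 1 − 4/3 = 4/15.
So LHS = 4/15.
∫_0^1 v(x) φ(x) dx = ∫_0^1 (2*x^4 - 2*x^2) dx. Term by term:
  ∫_0^1 2*x^4 dx = 2/5;  ∫_0^1 -2*x^2 dx = -2/3.
Sum: 2/5 − 2/3 = -4/15.
So RHS = -∫_0^1 v(x) φ(x) dx = 4/15.
LHS = RHS, so the identity holds for this test φ.
Moreover u is smooth here and v(x) = u'(x) = -2*x - 2 pointwise, so the identity holds for every test function. Hence v is the weak derivative of u.


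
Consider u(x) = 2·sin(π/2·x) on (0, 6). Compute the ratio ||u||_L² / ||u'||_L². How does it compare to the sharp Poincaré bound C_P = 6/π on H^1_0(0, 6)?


||u||_L² / ||u'||_L² = 2/π < C_P = 6/π.

u(x) = 2·sin(π/2·x), so u'(x) = π*cos(π*x/2).
Writing u(x) = A·sin(kπx/L) with A = 2 and k = 3, use ∫_0^L sin²(kπx/L) dx = L/2 and ∫_0^L cos²(kπx/L) dx = L/2.
u² = 4·sin²(π/2·x) and (u')² = π^2·cos²(π/2·x), and each of sin², cos² integrates to L/2 = 3 over (0, 6).
∫_0^6 u² dx = 12, so ||u||_L² = 2*sqrt(3).
∫_0^6 (u')² dx = 3*π^2, so ||u'||_L² = sqrt(3)*π.
Ratio ||u||_L² / ||u'||_L² = 2/π.
Sharp Poincaré constant on H^1_0(0, 6) is C_P = L/π = 6/π, achieved by sin(π/6·x).
This is the k = 3 harmonic; the ratio L/(kπ) is strictly less than C_P = L/π, consistent with the sharp inequality ||u||_L² ≤ C_P ||u'||_L².


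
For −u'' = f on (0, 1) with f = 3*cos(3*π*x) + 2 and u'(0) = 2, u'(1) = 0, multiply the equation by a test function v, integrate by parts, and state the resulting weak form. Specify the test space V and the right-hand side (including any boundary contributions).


V = H^1(0, 1) (v unrestricted at boundary; u is determined up to an additive constant); weak form: ∫_0^1 u'v' dx = ∫_0^1 (3*cos(3*π*x) + 2) v dx − 2·v(0) for all v ∈ V.

Multiply both sides by a test function v and integrate from 0 to 1:
  ∫_0^1 −u''(x) v(x) dx = ∫_0^1 f(x) v(x) dx.
Integrate the LHS by parts once:
  ∫_0^1 −u'' v dx = −[u'(x) v(x)]_0^1 + ∫_0^1 u'(x) v'(x) dx.
Thus ∫_0^1 u'(x) v'(x) dx = ∫_0^1 f(x) v(x) dx + [u'(x) v(x)]_0^1.
Choose V so that boundary terms are either known or forced to vanish.
u has inhomogeneous Neumann u'(0) = 2, u'(1) = 0. [u' v]_0^1 = (0)·v(1) − (2)·v(0) = − 2·v(0). Take V = H^1(0, 1); boundary term becomes part of RHS.
Weak formulation: find u (satisfying any essential BC) such that ∫_0^1 u'(x) v'(x) dx = ∫_0^1 f v dx − 2·v(0) for all v ∈ V (Neumann data are natural BCs: they enter the RHS as boundary terms).
Substituting f(x) = 3*cos(3*π*x) + 2, the right-hand side is ∫_0^1 (3*cos(3*π*x) + 2) v dx − 2·v(0).
Compatibility check (pure Neumann): taking v ≡ 1 ∈ V gives 0 = ∫_0^1 f dx + (0) − (2), i.e. ∫_0^1 f dx must equal u'(0) − u'(1) = 2. Indeed ∫_0^1 (3*cos(3*π*x) + 2) dx = 2, so the data are compatible. The solution is then unique only up to an additive constant (fix it e.g. by requiring ∫_0^1 u dx = 0).


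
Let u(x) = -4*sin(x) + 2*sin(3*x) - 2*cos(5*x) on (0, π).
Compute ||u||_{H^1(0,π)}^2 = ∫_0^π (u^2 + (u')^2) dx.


||u||_{H^1(0,π)}^2 = 88*π

u'(x) = 10*sin(5*x) - 4*cos(x) + 6*cos(3*x).
Expand u² and (u')² and integrate term by term on (0, π), using: for integers n ≥ 1, ∫_0^π sin²(nx) dx = ∫_0^π cos²(nx) dx = π/2; for n ≠ n', ∫_0^π sin(nx)sin(n'x) dx = ∫_0^π cos(nx)cos(n'x) dx = 0; and by product-to-sum, ∫_0^π sin(nx)cos(n'x) dx = ½∫_0^π [sin((n+n')x) + sin((n−n')x)] dx, which is 0 when n+n' is even and 2n/(n²−n'²) when n+n' is odd (it need not vanish on (0, π)).
  u² squared terms: (-4)²·∫sin(x)² dx = 16·π/2 = 8*π;  (-2)²·∫cos(5x)² dx = 4·π/2 = 2*π;  (2)²·∫sin(3x)² dx = 4·π/2 = 2*π.
  u² cross terms: 2·(-4)·(-2)·∫sin(x)·cos(5x) dx = 16·(0) = 0;  2·(-4)·(2)·∫sin(x)·sin(3x) dx = -16·(0) = 0;  2·(-2)·(2)·∫cos(5x)·sin(3x) dx = -8·(0) = 0.
  So ∫_0^π u² dx = 8*π + 2*π + 2*π + 0 + 0 + 0 = 12*π.
  (u')² squared terms: (-4)²·∫cos(x)² dx = 16·π/2 = 8*π;  (6)²·∫cos(3x)² dx = 36·π/2 = 18*π;  (10)²·∫sin(5x)² dx = 100·π/2 = 50*π.
  (u')² cross terms: 2·(-4)·(6)·∫cos(x)·cos(3x) dx = -48·(0) = 0;  2·(-4)·(10)·∫cos(x)·sin(5x) dx = -80·(0) = 0;  2·(6)·(10)·∫cos(3x)·sin(5x) dx = 120·(0) = 0.
  So ∫_0^π (u')² dx = 8*π + 18*π + 50*π + 0 + 0 + 0 = 76*π.
||u||_{H^1}^2 = (12*π) + (76*π) = 88*π.


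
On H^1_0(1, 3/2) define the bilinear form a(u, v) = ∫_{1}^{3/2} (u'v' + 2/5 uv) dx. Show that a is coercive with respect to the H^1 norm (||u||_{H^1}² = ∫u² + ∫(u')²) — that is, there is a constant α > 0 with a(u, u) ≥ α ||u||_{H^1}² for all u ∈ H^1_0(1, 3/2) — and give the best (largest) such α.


α = 2*(1 + 10*π^2)/(5*(1 + 4*π^2))

Coercivity of a(·,·) on H^1_0(1, 3/2) means a(u, u) ≥ α ||u||_{H^1}² for every u ∈ H^1_0.
The interval has length L = 1/2, and Poincaré/coercivity depend only on L. Here a(u, u) = ∫(u')² + (2/5)·∫u².
Here 0 < c = 2/5 < 1. The condition a(u,u) ≥ α||u||_{H^1}² reads (1−α)∫(u')² ≥ (α−c)∫u². Any admissible α is ≤ 1 (rapidly oscillating u have ∫u²/∫(u')² → 0), and α = 1 would force 0 ≥ (1−c)∫u², impossible since c < 1; so 1−α > 0. By the sharp Poincaré inequality on H^1_0 of an interval of length L, ∫(u')² ≥ (π/L)²∫u² with equality for the first sine mode sin(π(x−x₀)/L) (x₀ the left endpoint), so the inequality holds for all u iff (1−α)(π/L)² ≥ α − c, i.e. α ≤ ((π/L)² + c)/((π/L)² + 1) = (1 + c(L/π)²)/(1 + (L/π)²). With (π/L)² = 4*π^2 and c = 2/5, the largest admissible constant is α = ((π/L)² + c)/((π/L)² + 1).
Simplifying, α = 2*(1 + 10*π^2)/(5*(1 + 4*π^2)).


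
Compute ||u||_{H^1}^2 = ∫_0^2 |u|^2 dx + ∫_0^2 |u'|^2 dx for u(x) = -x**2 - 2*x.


||u||_{H^1}^2 = 1016/15

The H^1 norm (squared) on an interval (0, L) is
  ||u||_{H^1}^2 = ∫_0^L u(x)^2 dx + ∫_0^L u'(x)^2 dx.
Compute u'(x) = -2*x - 2.
Then u(x)^2 = x**4 + 4*x**3 + 4*x**2 and u'(x)^2 = 4*x**2 + 8*x + 4.
Integrate each monomial from 0 to 2 using ∫_0^2 c·x^n dx = c·2^(n+1)/(n+1):
  ∫_0^2 u(x)^2 dx = ∫_0^2 (x^4 + 4*x^3 + 4*x^2) dx. Term by term:
    ∫_0^2 x^4 dx = 32/5;  ∫_0^2 4*x^3 dx = 16;  ∫_0^2 4*x^2 dx = 32/3.
  Sum: 32/5 + 16 + 32/3 = 496/15.
  ∫_0^2 u'(x)^2 dx = ∫_0^2 (4*x^2 + 8*x + 4) dx. Term by term:
    ∫_0^2 4*x^2 dx = 32/3;  ∫_0^2 8*x dx = 16;  ∫_0^2 4 dx = 8.
  Sum: 32/3 + 16 + 8 = 104/3.
Adding: ||u||_{H^1}^2 = 496/15 + 104/3 = 1016/15.


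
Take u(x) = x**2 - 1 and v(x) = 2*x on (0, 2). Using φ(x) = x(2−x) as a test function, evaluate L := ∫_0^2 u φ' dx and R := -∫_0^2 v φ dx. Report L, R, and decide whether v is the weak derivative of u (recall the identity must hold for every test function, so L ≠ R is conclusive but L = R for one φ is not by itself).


LHS = -8/3, RHS = -8/3. Yes, v = u' weakly.

u(x) = x**2 - 1, classical derivative u'(x) = 2*x.
φ(x) = x(2−x), so φ'(x) = 2 - 2*x.
Note φ(0) = φ(2) = 0, so the boundary term u·φ vanishes.
LHS = ∫_0^2 u(x) φ'(x) dx = ∫_0^2 (-2*x^3 + 2*x^2 + 2*x - 2) dx. Term by term:
  ∫_0^2 -2*x^3 dx = -8;  ∫_0^2 2*x^2 dx = 16/3;  ∫_0^2 2*x dx = 4;
  ∫_0^2 -2 dx = -4.
Sum: -8 + 16/3 + 4 − 4 = -8/3.
So LHS = -8/3.
∫_0^2 v(x) φ(x) dx = ∫_0^2 (-2*x^3 + 4*x^2) dx. Term by term:
  ∫_0^2 -2*x^3 dx = -8;  ∫_0^2 4*x^2 dx = 32/3.
Sum: -8 + 32/3 = 8/3.
So RHS = -∫_0^2 v(x) φ(x) dx = -8/3.
LHS = RHS, so the identity holds for this test φ.
Moreover u is smooth here and v(x) = u'(x) = 2*x pointwise, so the identity holds for every test function. Hence v is the weak derivative of u.


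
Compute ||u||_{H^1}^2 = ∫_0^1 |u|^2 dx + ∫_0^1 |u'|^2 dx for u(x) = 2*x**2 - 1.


||u||_{H^1}^2 = 29/5

The H^1 norm (squared) on an interval (0, L) is
  ||u||_{H^1}^2 = ∫_0^L u(x)^2 dx + ∫_0^L u'(x)^2 dx.
Compute u'(x) = 4*x.
Then u(x)^2 = 4*x**4 - 4*x**2 + 1 and u'(x)^2 = 16*x**2.
Integrate each monomial from 0 to 1 using ∫_0^1 c·x^n dx = c·1^(n+1)/(n+1):
  ∫_0^1 u(x)^2 dx = ∫_0^1 (4*x^4 - 4*x^2 + 1) dx. Term by term:
    ∫_0^1 4*x^4 dx = 4/5;  ∫_0^1 -4*x^2 dx = -4/3;  ∫_0^1 1 dx = 1.
  Sum: 4/5 − 4/3 + 1 = 7/15.
  ∫_0^1 u'(x)^2 dx = ∫_0^1 (16*x^2) dx. Term by term:
    ∫_0^1 16*x^2 dx = 16/3.
Adding: ||u||_{H^1}^2 = 7/15 + 16/3 = 29/5.


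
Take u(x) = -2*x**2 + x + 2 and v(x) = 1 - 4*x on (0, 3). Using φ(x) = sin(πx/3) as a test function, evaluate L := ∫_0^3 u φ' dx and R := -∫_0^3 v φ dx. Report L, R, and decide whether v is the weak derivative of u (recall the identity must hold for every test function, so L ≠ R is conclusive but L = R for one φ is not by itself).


LHS = 30/π, RHS = 30/π. Yes, v = u' weakly.

u(x) = -2*x**2 + x + 2, classical derivative u'(x) = 1 - 4*x.
φ(x) = sin(πx/3), so φ'(x) = π*cos(π*x/3)/3.
Note φ(0) = φ(3) = 0, so the boundary term u·φ vanishes.
LHS = ∫_0^3 u(x) φ'(x) dx = ∫_0^3 (-2*π*x^2*cos(π*x/3)/3 + π*x*cos(π*x/3)/3 + 2*π*cos(π*x/3)/3) dx. Term by term:
  ∫_0^3 2*π*cos(π*x/3)/3 dx = 0;  ∫_0^3 -2*π*x^2*cos(π*x/3)/3 dx = 36/π;  ∫_0^3 π*x*cos(π*x/3)/3 dx = -6/π.
Sum: 0 + 36/π − 6/π = 30/π.
So LHS = 30/π.
∫_0^3 v(x) φ(x) dx = ∫_0^3 (-4*x*sin(π*x/3) + sin(π*x/3)) dx. Term by term:
  ∫_0^3 -4*x*sin(π*x/3) dx = -36/π;  ∫_0^3 sin(π*x/3) dx = 6/π.
Sum: -36/π + 6/π = -30/π.
So RHS = -∫_0^3 v(x) φ(x) dx = 30/π.
LHS = RHS, so the identity holds for this test φ.
Moreover u is smooth here and v(x) = u'(x) = 1 - 4*x pointwise, so the identity holds for every test function. Hence v is the weak derivative of u.


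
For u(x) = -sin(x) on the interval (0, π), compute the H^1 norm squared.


||u||_{H^1(0,π)}^2 = π

u'(x) = -cos(x).
Expand u² and (u')² and integrate term by term on (0, π), using: for integers n ≥ 1, ∫_0^π sin²(nx) dx = ∫_0^π cos²(nx) dx = π/2; for n ≠ n', ∫_0^π sin(nx)sin(n'x) dx = ∫_0^π cos(nx)cos(n'x) dx = 0; and by product-to-sum, ∫_0^π sin(nx)cos(n'x) dx = ½∫_0^π [sin((n+n')x) + sin((n−n')x)] dx, which is 0 when n+n' is even and 2n/(n²−n'²) when n+n' is odd (it need not vanish on (0, π)).
  u² squared terms: (-1)²·∫sin(x)² dx = 1·π/2 = π/2.
  So ∫_0^π u² dx = π/2.
  (u')² squared terms: (-1)²·∫cos(x)² dx = 1·π/2 = π/2.
  So ∫_0^π (u')² dx = π/2.
||u||_{H^1}^2 = (π/2) + (π/2) = π.


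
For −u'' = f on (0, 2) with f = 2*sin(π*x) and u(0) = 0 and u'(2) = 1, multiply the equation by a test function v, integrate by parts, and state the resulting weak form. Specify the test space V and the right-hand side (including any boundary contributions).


V = {v ∈ H^1(0, 2) : v(0) = 0} (test functions vanish at x = 0 where u is specified); weak form: ∫_0^2 u'v' dx = ∫_0^2 (2*sin(π*x)) v dx + v(2) for all v ∈ V.

Multiply both sides by a test function v and integrate from 0 to 2:
  ∫_0^2 −u''(x) v(x) dx = ∫_0^2 f(x) v(x) dx.
Integrate the LHS by parts once:
  ∫_0^2 −u'' v dx = −[u'(x) v(x)]_0^2 + ∫_0^2 u'(x) v'(x) dx.
Thus ∫_0^2 u'(x) v'(x) dx = ∫_0^2 f(x) v(x) dx + [u'(x) v(x)]_0^2.
Choose V so that boundary terms are either known or forced to vanish.
Mixed BC: u(0) = 0 (Dirichlet) and u'(2) = 1 (Neumann). Define V = {v ∈ H^1(0, 2) : v(0) = 0}. Then [u' v]_0^2 = u'(2)·v(2) − u'(0)·0 = v(2).
Weak formulation: find u (satisfying any essential BC) such that ∫_0^2 u'(x) v'(x) dx = ∫_0^2 f v dx + v(2) for all v ∈ V (Dirichlet at 0 absorbed into V; Neumann datum at x = 2 contributes the boundary term).
Substituting f(x) = 2*sin(π*x), the right-hand side is ∫_0^2 (2*sin(π*x)) v dx + v(2).


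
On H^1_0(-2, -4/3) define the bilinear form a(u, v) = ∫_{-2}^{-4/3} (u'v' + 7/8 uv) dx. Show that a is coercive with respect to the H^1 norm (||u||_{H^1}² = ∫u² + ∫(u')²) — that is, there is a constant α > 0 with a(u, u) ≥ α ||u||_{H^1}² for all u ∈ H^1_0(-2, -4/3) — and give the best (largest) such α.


α = (7 + 18*π^2)/(2*(4 + 9*π^2))

Coercivity of a(·,·) on H^1_0(-2, -4/3) means a(u, u) ≥ α ||u||_{H^1}² for every u ∈ H^1_0.
The interval has length L = 2/3, and Poincaré/coercivity depend only on L. Here a(u, u) = ∫(u')² + (7/8)·∫u².
Here 0 < c = 7/8 < 1. The condition a(u,u) ≥ α||u||_{H^1}² reads (1−α)∫(u')² ≥ (α−c)∫u². Any admissible α is ≤ 1 (rapidly oscillating u have ∫u²/∫(u')² → 0), and α = 1 would force 0 ≥ (1−c)∫u², impossible since c < 1; so 1−α > 0. By the sharp Poincaré inequality on H^1_0 of an interval of length L, ∫(u')² ≥ (π/L)²∫u² with equality for the first sine mode sin(π(x−x₀)/L) (x₀ the left endpoint), so the inequality holds for all u iff (1−α)(π/L)² ≥ α − c, i.e. α ≤ ((π/L)² + c)/((π/L)² + 1) = (1 + c(L/π)²)/(1 + (L/π)²). With (π/L)² = 9*π^2/4 and c = 7/8, the largest admissible constant is α = ((π/L)² + c)/((π/L)² + 1).
Simplifying, α = (7 + 18*π^2)/(2*(4 + 9*π^2)).


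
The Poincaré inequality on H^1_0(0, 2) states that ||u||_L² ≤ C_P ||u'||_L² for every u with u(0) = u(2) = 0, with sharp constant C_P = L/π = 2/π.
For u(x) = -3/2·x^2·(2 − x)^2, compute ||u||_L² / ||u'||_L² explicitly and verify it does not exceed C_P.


||u||_L² / ||u'||_L² = sqrt(3)/3 < C_P = 2/π.

u(x) = -3/2·x^2·(2 − x)^2, so u'(x) = 6*x*(-x^2 + 3*x - 2).
u(x) = -3/2·x^2·(2 − x)^2 vanishes at x = 0 and x = 2, so u ∈ H^1_0(0, 2). Differentiate via the product rule and integrate the resulting polynomials term by term.
  ∫_0^2 u² dx = ∫_0^2 (9*x^8/4 - 18*x^7 + 54*x^6 - 72*x^5 + 36*x^4) dx. Term by term:
    ∫_0^2 9*x^8/4 dx = 128;  ∫_0^2 -18*x^7 dx = -576;  ∫_0^2 54*x^6 dx = 6912/7;
    ∫_0^2 -72*x^5 dx = -768;  ∫_0^2 36*x^4 dx = 1152/5.
  Sum: 128 − 576 + 6912/7 − 768 + 1152/5 = 64/35.
  ∫_0^2 (u')² dx = ∫_0^2 (36*x^6 - 216*x^5 + 468*x^4 - 432*x^3 + 144*x^2) dx. Term by term:
    ∫_0^2 36*x^6 dx = 4608/7;  ∫_0^2 -216*x^5 dx = -2304;  ∫_0^2 468*x^4 dx = 14976/5;
    ∫_0^2 -432*x^3 dx = -1728;  ∫_0^2 144*x^2 dx = 384.
  Sum: 4608/7 − 2304 + 14976/5 − 1728 + 384 = 192/35.
∫_0^2 u² dx = 64/35, so ||u||_L² = 8*sqrt(35)/35.
∫_0^2 (u')² dx = 192/35, so ||u'||_L² = 8*sqrt(105)/35.
Ratio ||u||_L² / ||u'||_L² = sqrt(3)/3.
Sharp Poincaré constant on H^1_0(0, 2) is C_P = L/π = 2/π, achieved by sin(π/2·x).
A polynomial bump cannot attain the sharp Poincaré constant (only the first sine eigenfunction does), so the ratio is strictly less than C_P, consistent with ||u||_L² ≤ C_P ||u'||_L².


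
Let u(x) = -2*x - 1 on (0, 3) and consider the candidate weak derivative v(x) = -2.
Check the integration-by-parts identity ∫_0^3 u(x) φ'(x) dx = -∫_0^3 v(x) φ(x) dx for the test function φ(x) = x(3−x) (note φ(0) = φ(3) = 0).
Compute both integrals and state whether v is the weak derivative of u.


LHS = 9, RHS = 9. Yes, v = u' weakly.

u(x) = -2*x - 1, classical derivative u'(x) = -2.
φ(x) = x(3−x), so φ'(x) = 3 - 2*x.
Note φ(0) = φ(3) = 0, so the boundary term u·φ vanishes.
LHS = ∫_0^3 u(x) φ'(x) dx = ∫_0^3 (4*x^2 - 4*x - 3) dx. Term by term:
  ∫_0^3 4*x^2 dx = 36;  ∫_0^3 -4*x dx = -18;  ∫_0^3 -3 dx = -9.
Sum: 36 − 18 − 9 = 9.
So LHS = 9.
∫_0^3 v(x) φ(x) dx = ∫_0^3 (2*x^2 - 6*x) dx. Term by term:
  ∫_0^3 2*x^2 dx = 18;  ∫_0^3 -6*x dx = -27.
Sum: 18 − 27 = -9.
So RHS = -∫_0^3 v(x) φ(x) dx = 9.
LHS = RHS, so the identity holds for this test φ.
Moreover u is smooth here and v(x) = u'(x) = -2 pointwise, so the identity holds for every test function. Hence v is the weak derivative of u.


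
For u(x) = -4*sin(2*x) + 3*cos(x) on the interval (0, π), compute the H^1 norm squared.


||u||_{H^1(0,π)}^2 = -64 + 49*π

u'(x) = -3*sin(x) - 8*cos(2*x).
Expand u² and (u')² and integrate term by term on (0, π), using: for integers n ≥ 1, ∫_0^π sin²(nx) dx = ∫_0^π cos²(nx) dx = π/2; for n ≠ n', ∫_0^π sin(nx)sin(n'x) dx = ∫_0^π cos(nx)cos(n'x) dx = 0; and by product-to-sum, ∫_0^π sin(nx)cos(n'x) dx = ½∫_0^π [sin((n+n')x) + sin((n−n')x)] dx, which is 0 when n+n' is even and 2n/(n²−n'²) when n+n' is odd (it need not vanish on (0, π)).
  u² squared terms: (-4)²·∫sin(2x)² dx = 16·π/2 = 8*π;  (3)²·∫cos(x)² dx = 9·π/2 = 9*π/2.
  u² cross terms: 2·(-4)·(3)·∫sin(2x)·cos(x) dx = -24·(4/3) = -32.
  So ∫_0^π u² dx = 8*π + 9*π/2 − 32 = -32 + 25*π/2.
  (u')² squared terms: (-8)²·∫cos(2x)² dx = 64·π/2 = 32*π;  (-3)²·∫sin(x)² dx = 9·π/2 = 9*π/2.
  (u')² cross terms: 2·(-8)·(-3)·∫cos(2x)·sin(x) dx = 48·(-2/3) = -32.
  So ∫_0^π (u')² dx = 32*π + 9*π/2 − 32 = -32 + 73*π/2.
||u||_{H^1}^2 = (-32 + 25*π/2) + (-32 + 73*π/2) = -64 + 49*π.


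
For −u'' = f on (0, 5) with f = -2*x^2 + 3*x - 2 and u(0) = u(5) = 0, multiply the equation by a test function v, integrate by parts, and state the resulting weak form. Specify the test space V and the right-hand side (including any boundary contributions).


V = H^1_0(0, 5) (so v(0) = v(5) = 0); weak form: ∫_0^5 u'v' dx = ∫_0^5 (-2*x^2 + 3*x - 2) v dx for all v ∈ V.

Multiply both sides by a test function v and integrate from 0 to 5:
  ∫_0^5 −u''(x) v(x) dx = ∫_0^5 f(x) v(x) dx.
Integrate the LHS by parts once:
  ∫_0^5 −u'' v dx = −[u'(x) v(x)]_0^5 + ∫_0^5 u'(x) v'(x) dx.
Thus ∫_0^5 u'(x) v'(x) dx = ∫_0^5 f(x) v(x) dx + [u'(x) v(x)]_0^5.
Choose V so that boundary terms are either known or forced to vanish.
u is Dirichlet: u(0) = u(5) = 0. Let V = H^1_0(0, 5); then v(0) = v(5) = 0, and [u' v]_0^5 = 0.
Weak formulation: find u (satisfying any essential BC) such that ∫_0^5 u'(x) v'(x) dx = ∫_0^5 f v dx for all v ∈ V.
Substituting f(x) = -2*x^2 + 3*x - 2, the right-hand side is ∫_0^5 (-2*x^2 + 3*x - 2) v dx.


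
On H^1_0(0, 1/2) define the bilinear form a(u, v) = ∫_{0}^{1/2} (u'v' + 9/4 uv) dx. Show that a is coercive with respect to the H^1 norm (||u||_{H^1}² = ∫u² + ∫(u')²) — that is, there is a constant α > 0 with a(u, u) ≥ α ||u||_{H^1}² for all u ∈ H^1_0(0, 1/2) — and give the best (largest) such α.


α = 1

Coercivity of a(·,·) on H^1_0(0, 1/2) means a(u, u) ≥ α ||u||_{H^1}² for every u ∈ H^1_0.
The interval has length L = 1/2, and Poincaré/coercivity depend only on L. Here a(u, u) = ∫(u')² + (9/4)·∫u².
Here c = 9/4 ≥ 1, so a(u,u) = ∫(u')² + c∫u² ≥ ∫(u')² + ∫u² = ||u||_{H^1}², i.e. α = 1 works. No larger α is possible: a(u,u) ≥ α||u||_{H^1}² means (1−α)∫(u')² ≥ (α−c)∫u², and for the modes u_n = sin(nπ(x−x₀)/L) (x₀ the left endpoint) one has ∫u_n²/∫(u_n')² = (L/(nπ))² → 0, so a(u_n,u_n)/||u_n||_{H^1}² → 1. Hence the optimal constant is α = 1.
Therefore α = 1.


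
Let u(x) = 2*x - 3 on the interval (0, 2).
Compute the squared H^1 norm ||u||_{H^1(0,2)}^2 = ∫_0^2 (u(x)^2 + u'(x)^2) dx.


||u||_{H^1}^2 = 38/3

The H^1 norm (squared) on an interval (0, L) is
  ||u||_{H^1}^2 = ∫_0^L u(x)^2 dx + ∫_0^L u'(x)^2 dx.
Compute u'(x) = 2.
Then u(x)^2 = 4*x**2 - 12*x + 9 and u'(x)^2 = 4.
Integrate each monomial from 0 to 2 using ∫_0^2 c·x^n dx = c·2^(n+1)/(n+1):
  ∫_0^2 u(x)^2 dx = ∫_0^2 (4*x^2 - 12*x + 9) dx. Term by term:
    ∫_0^2 4*x^2 dx = 32/3;  ∫_0^2 -12*x dx = -24;  ∫_0^2 9 dx = 18.
  Sum: 32/3 − 24 + 18 = 14/3.
  ∫_0^2 u'(x)^2 dx = ∫_0^2 (4) dx. Term by term:
    ∫_0^2 4 dx = 8.
Adding: ||u||_{H^1}^2 = 14/3 + 8 = 38/3.


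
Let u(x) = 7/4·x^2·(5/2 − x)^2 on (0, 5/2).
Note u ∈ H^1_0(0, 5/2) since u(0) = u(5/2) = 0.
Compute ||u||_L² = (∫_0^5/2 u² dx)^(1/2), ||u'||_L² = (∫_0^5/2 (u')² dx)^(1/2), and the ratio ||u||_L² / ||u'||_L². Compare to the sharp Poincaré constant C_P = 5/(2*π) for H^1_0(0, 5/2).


||u||_L² / ||u'||_L² = 5*sqrt(3)/12 < C_P = 5/(2*π).

u(x) = 7/4·x^2·(5/2 − x)^2, so u'(x) = 7*x*(2*x - 5)*(4*x - 5)/8.
u(x) = 7/4·x^2·(5/2 − x)^2 vanishes at x = 0 and x = 5/2, so u ∈ H^1_0(0, 5/2). Differentiate via the product rule and integrate the resulting polynomials term by term.
  ∫_0^5/2 u² dx = ∫_0^5/2 (49*x^8/16 - 245*x^7/8 + 3675*x^6/32 - 6125*x^5/32 + 30625*x^4/256) dx. Term by term:
    ∫_0^5/2 49*x^8/16 dx = 95703125/73728;  ∫_0^5/2 -245*x^7/8 dx = -95703125/16384;  ∫_0^5/2 3675*x^6/32 dx = 41015625/4096;
    ∫_0^5/2 -6125*x^5/32 dx = -95703125/12288;  ∫_0^5/2 30625*x^4/256 dx = 19140625/8192.
  Sum: 95703125/73728 − 95703125/16384 + 41015625/4096 − 95703125/12288 + 19140625/8192 = 2734375/147456.
  ∫_0^5/2 (u')² dx = ∫_0^5/2 (49*x^6 - 735*x^5/2 + 15925*x^4/16 - 18375*x^3/16 + 30625*x^2/64) dx. Term by term:
    ∫_0^5/2 49*x^6 dx = 546875/128;  ∫_0^5/2 -735*x^5/2 dx = -3828125/256;  ∫_0^5/2 15925*x^4/16 dx = 9953125/512;
    ∫_0^5/2 -18375*x^3/16 dx = -11484375/1024;  ∫_0^5/2 30625*x^2/64 dx = 3828125/1536.
  Sum: 546875/128 − 3828125/256 + 9953125/512 − 11484375/1024 + 3828125/1536 = 109375/3072.
∫_0^5/2 u² dx = 2734375/147456, so ||u||_L² = 625*sqrt(7)/384.
∫_0^5/2 (u')² dx = 109375/3072, so ||u'||_L² = 125*sqrt(21)/96.
Ratio ||u||_L² / ||u'||_L² = 5*sqrt(3)/12.
Sharp Poincaré constant on H^1_0(0, 5/2) is C_P = L/π = 5/(2*π), achieved by sin(2*π/5·x).
A polynomial bump cannot attain the sharp Poincaré constant (only the first sine eigenfunction does), so the ratio is strictly less than C_P, consistent with ||u||_L² ≤ C_P ||u'||_L².


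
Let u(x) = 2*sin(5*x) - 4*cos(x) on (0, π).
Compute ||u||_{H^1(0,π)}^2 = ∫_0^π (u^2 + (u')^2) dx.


||u||_{H^1(0,π)}^2 = 68*π

u'(x) = 4*sin(x) + 10*cos(5*x).
Expand u² and (u')² and integrate term by term on (0, π), using: for integers n ≥ 1, ∫_0^π sin²(nx) dx = ∫_0^π cos²(nx) dx = π/2; for n ≠ n', ∫_0^π sin(nx)sin(n'x) dx = ∫_0^π cos(nx)cos(n'x) dx = 0; and by product-to-sum, ∫_0^π sin(nx)cos(n'x) dx = ½∫_0^π [sin((n+n')x) + sin((n−n')x)] dx, which is 0 when n+n' is even and 2n/(n²−n'²) when n+n' is odd (it need not vanish on (0, π)).
  u² squared terms: (-4)²·∫cos(x)² dx = 16·π/2 = 8*π;  (2)²·∫sin(5x)² dx = 4·π/2 = 2*π.
  u² cross terms: 2·(-4)·(2)·∫cos(x)·sin(5x) dx = -16·(0) = 0.
  So ∫_0^π u² dx = 8*π + 2*π + 0 = 10*π.
  (u')² squared terms: (4)²·∫sin(x)² dx = 16·π/2 = 8*π;  (10)²·∫cos(5x)² dx = 100·π/2 = 50*π.
  (u')² cross terms: 2·(4)·(10)·∫sin(x)·cos(5x) dx = 80·(0) = 0.
  So ∫_0^π (u')² dx = 8*π + 50*π + 0 = 58*π.
||u||_{H^1}^2 = (10*π) + (58*π) = 68*π.


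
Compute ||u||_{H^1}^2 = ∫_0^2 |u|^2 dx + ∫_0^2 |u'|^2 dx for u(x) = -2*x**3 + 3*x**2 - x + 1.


||u||_{H^1}^2 = 5608/105

The H^1 norm (squared) on an interval (0, L) is
  ||u||_{H^1}^2 = ∫_0^L u(x)^2 dx + ∫_0^L u'(x)^2 dx.
Compute u'(x) = -6*x**2 + 6*x - 1.
Then u(x)^2 = 4*x**6 - 12*x**5 + 13*x**4 - 10*x**3 + 7*x**2 - 2*x + 1 and u'(x)^2 = 36*x**4 - 72*x**3 + 48*x**2 - 12*x + 1.
Integrate each monomial from 0 to 2 using ∫_0^2 c·x^n dx = c·2^(n+1)/(n+1):
  ∫_0^2 u(x)^2 dx = ∫_0^2 (4*x^6 - 12*x^5 + 13*x^4 - 10*x^3 + 7*x^2 - 2*x + 1) dx. Term by term:
    ∫_0^2 4*x^6 dx = 512/7;  ∫_0^2 -12*x^5 dx = -128;  ∫_0^2 13*x^4 dx = 416/5;
    ∫_0^2 -10*x^3 dx = -40;  ∫_0^2 7*x^2 dx = 56/3;  ∫_0^2 -2*x dx = -4;
    ∫_0^2 1 dx = 2.
  Sum: 512/7 − 128 + 416/5 − 40 + 56/3 − 4 + 2 = 526/105.
  ∫_0^2 u'(x)^2 dx = ∫_0^2 (36*x^4 - 72*x^3 + 48*x^2 - 12*x + 1) dx. Term by term:
    ∫_0^2 36*x^4 dx = 1152/5;  ∫_0^2 -72*x^3 dx = -288;  ∫_0^2 48*x^2 dx = 128;
    ∫_0^2 -12*x dx = -24;  ∫_0^2 1 dx = 2.
  Sum: 1152/5 − 288 + 128 − 24 + 2 = 242/5.
Adding: ||u||_{H^1}^2 = 526/105 + 242/5 = 5608/105.
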